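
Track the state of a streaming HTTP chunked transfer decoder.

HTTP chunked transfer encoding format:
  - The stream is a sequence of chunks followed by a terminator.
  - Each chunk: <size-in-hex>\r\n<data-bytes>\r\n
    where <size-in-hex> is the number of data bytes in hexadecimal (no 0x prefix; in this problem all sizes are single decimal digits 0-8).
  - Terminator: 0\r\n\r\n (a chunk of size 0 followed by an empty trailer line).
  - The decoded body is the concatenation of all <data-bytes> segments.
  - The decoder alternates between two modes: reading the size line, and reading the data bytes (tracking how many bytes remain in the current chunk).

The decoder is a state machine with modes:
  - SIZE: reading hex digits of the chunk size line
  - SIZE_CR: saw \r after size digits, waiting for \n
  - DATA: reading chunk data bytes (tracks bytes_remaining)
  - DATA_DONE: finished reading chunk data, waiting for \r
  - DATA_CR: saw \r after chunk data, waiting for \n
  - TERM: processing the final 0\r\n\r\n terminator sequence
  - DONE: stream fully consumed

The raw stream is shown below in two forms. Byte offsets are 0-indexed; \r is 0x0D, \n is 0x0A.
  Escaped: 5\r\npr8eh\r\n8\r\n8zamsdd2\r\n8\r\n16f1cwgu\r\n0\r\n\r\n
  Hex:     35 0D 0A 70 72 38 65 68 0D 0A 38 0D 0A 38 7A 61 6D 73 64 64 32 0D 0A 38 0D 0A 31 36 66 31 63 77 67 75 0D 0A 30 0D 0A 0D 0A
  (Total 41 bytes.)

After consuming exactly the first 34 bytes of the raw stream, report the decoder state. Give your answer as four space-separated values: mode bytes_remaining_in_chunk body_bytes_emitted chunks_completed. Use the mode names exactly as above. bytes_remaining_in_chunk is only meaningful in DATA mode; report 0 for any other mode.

Byte 0 = '5': mode=SIZE remaining=0 emitted=0 chunks_done=0
Byte 1 = 0x0D: mode=SIZE_CR remaining=0 emitted=0 chunks_done=0
Byte 2 = 0x0A: mode=DATA remaining=5 emitted=0 chunks_done=0
Byte 3 = 'p': mode=DATA remaining=4 emitted=1 chunks_done=0
Byte 4 = 'r': mode=DATA remaining=3 emitted=2 chunks_done=0
Byte 5 = '8': mode=DATA remaining=2 emitted=3 chunks_done=0
Byte 6 = 'e': mode=DATA remaining=1 emitted=4 chunks_done=0
Byte 7 = 'h': mode=DATA_DONE remaining=0 emitted=5 chunks_done=0
Byte 8 = 0x0D: mode=DATA_CR remaining=0 emitted=5 chunks_done=0
Byte 9 = 0x0A: mode=SIZE remaining=0 emitted=5 chunks_done=1
Byte 10 = '8': mode=SIZE remaining=0 emitted=5 chunks_done=1
Byte 11 = 0x0D: mode=SIZE_CR remaining=0 emitted=5 chunks_done=1
Byte 12 = 0x0A: mode=DATA remaining=8 emitted=5 chunks_done=1
Byte 13 = '8': mode=DATA remaining=7 emitted=6 chunks_done=1
Byte 14 = 'z': mode=DATA remaining=6 emitted=7 chunks_done=1
Byte 15 = 'a': mode=DATA remaining=5 emitted=8 chunks_done=1
Byte 16 = 'm': mode=DATA remaining=4 emitted=9 chunks_done=1
Byte 17 = 's': mode=DATA remaining=3 emitted=10 chunks_done=1
Byte 18 = 'd': mode=DATA remaining=2 emitted=11 chunks_done=1
Byte 19 = 'd': mode=DATA remaining=1 emitted=12 chunks_done=1
Byte 20 = '2': mode=DATA_DONE remaining=0 emitted=13 chunks_done=1
Byte 21 = 0x0D: mode=DATA_CR remaining=0 emitted=13 chunks_done=1
Byte 22 = 0x0A: mode=SIZE remaining=0 emitted=13 chunks_done=2
Byte 23 = '8': mode=SIZE remaining=0 emitted=13 chunks_done=2
Byte 24 = 0x0D: mode=SIZE_CR remaining=0 emitted=13 chunks_done=2
Byte 25 = 0x0A: mode=DATA remaining=8 emitted=13 chunks_done=2
Byte 26 = '1': mode=DATA remaining=7 emitted=14 chunks_done=2
Byte 27 = '6': mode=DATA remaining=6 emitted=15 chunks_done=2
Byte 28 = 'f': mode=DATA remaining=5 emitted=16 chunks_done=2
Byte 29 = '1': mode=DATA remaining=4 emitted=17 chunks_done=2
Byte 30 = 'c': mode=DATA remaining=3 emitted=18 chunks_done=2
Byte 31 = 'w': mode=DATA remaining=2 emitted=19 chunks_done=2
Byte 32 = 'g': mode=DATA remaining=1 emitted=20 chunks_done=2
Byte 33 = 'u': mode=DATA_DONE remaining=0 emitted=21 chunks_done=2

Answer: DATA_DONE 0 21 2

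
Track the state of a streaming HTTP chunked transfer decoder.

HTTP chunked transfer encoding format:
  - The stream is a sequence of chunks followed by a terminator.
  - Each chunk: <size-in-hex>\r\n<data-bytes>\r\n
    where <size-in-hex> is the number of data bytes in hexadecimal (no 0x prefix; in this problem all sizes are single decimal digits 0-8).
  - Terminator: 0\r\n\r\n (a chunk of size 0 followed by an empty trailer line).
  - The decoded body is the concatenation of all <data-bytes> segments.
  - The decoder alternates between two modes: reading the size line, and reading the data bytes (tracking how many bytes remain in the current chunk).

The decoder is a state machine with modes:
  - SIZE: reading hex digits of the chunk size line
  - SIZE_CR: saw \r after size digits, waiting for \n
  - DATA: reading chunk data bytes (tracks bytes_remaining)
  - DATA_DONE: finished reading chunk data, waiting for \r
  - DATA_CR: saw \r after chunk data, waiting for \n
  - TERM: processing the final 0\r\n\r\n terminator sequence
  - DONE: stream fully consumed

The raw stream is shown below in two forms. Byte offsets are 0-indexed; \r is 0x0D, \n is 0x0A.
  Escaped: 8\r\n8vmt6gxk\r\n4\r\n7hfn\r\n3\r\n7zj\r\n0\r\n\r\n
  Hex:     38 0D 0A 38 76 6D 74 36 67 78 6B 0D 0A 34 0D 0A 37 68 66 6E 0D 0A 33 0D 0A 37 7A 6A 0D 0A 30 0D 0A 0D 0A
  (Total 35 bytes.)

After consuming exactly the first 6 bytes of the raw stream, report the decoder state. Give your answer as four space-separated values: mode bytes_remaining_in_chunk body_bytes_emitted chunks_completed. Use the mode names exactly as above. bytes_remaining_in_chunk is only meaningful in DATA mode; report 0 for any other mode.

Byte 0 = '8': mode=SIZE remaining=0 emitted=0 chunks_done=0
Byte 1 = 0x0D: mode=SIZE_CR remaining=0 emitted=0 chunks_done=0
Byte 2 = 0x0A: mode=DATA remaining=8 emitted=0 chunks_done=0
Byte 3 = '8': mode=DATA remaining=7 emitted=1 chunks_done=0
Byte 4 = 'v': mode=DATA remaining=6 emitted=2 chunks_done=0
Byte 5 = 'm': mode=DATA remaining=5 emitted=3 chunks_done=0

Answer: DATA 5 3 0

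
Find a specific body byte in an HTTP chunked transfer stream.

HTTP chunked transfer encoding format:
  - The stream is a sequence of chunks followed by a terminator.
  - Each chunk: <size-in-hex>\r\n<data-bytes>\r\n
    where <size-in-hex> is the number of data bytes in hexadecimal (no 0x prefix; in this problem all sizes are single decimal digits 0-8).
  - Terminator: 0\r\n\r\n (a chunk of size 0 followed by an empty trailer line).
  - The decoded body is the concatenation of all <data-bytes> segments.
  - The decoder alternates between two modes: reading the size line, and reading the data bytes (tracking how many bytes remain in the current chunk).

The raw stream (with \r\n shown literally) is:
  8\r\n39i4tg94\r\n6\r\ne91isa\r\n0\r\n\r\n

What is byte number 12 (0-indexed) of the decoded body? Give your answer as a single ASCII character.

Chunk 1: stream[0..1]='8' size=0x8=8, data at stream[3..11]='39i4tg94' -> body[0..8], body so far='39i4tg94'
Chunk 2: stream[13..14]='6' size=0x6=6, data at stream[16..22]='e91isa' -> body[8..14], body so far='39i4tg94e91isa'
Chunk 3: stream[24..25]='0' size=0 (terminator). Final body='39i4tg94e91isa' (14 bytes)
Body byte 12 = 's'

Answer: s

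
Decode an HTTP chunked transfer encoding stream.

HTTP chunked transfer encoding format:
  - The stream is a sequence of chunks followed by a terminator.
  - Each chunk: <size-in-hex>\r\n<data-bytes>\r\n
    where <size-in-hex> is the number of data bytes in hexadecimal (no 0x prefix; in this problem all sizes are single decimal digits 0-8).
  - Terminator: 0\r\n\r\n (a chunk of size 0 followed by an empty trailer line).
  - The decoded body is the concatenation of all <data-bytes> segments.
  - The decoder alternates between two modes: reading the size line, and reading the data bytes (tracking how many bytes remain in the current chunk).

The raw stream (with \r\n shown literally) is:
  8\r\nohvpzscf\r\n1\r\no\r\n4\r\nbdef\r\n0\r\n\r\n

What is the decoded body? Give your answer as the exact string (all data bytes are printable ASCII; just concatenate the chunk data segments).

Answer: ohvpzscfobdef

Derivation:
Chunk 1: stream[0..1]='8' size=0x8=8, data at stream[3..11]='ohvpzscf' -> body[0..8], body so far='ohvpzscf'
Chunk 2: stream[13..14]='1' size=0x1=1, data at stream[16..17]='o' -> body[8..9], body so far='ohvpzscfo'
Chunk 3: stream[19..20]='4' size=0x4=4, data at stream[22..26]='bdef' -> body[9..13], body so far='ohvpzscfobdef'
Chunk 4: stream[28..29]='0' size=0 (terminator). Final body='ohvpzscfobdef' (13 bytes)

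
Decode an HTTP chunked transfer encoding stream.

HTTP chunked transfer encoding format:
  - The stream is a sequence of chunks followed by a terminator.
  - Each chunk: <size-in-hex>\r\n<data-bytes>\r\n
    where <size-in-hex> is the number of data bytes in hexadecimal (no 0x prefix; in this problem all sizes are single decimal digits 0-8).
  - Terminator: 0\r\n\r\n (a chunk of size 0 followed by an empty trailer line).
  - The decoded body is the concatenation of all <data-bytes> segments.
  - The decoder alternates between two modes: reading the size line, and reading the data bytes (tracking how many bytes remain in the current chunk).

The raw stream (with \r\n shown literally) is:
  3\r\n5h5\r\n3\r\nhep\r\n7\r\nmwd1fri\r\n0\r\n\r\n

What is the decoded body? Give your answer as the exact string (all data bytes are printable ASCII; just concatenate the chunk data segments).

Answer: 5h5hepmwd1fri

Derivation:
Chunk 1: stream[0..1]='3' size=0x3=3, data at stream[3..6]='5h5' -> body[0..3], body so far='5h5'
Chunk 2: stream[8..9]='3' size=0x3=3, data at stream[11..14]='hep' -> body[3..6], body so far='5h5hep'
Chunk 3: stream[16..17]='7' size=0x7=7, data at stream[19..26]='mwd1fri' -> body[6..13], body so far='5h5hepmwd1fri'
Chunk 4: stream[28..29]='0' size=0 (terminator). Final body='5h5hepmwd1fri' (13 bytes)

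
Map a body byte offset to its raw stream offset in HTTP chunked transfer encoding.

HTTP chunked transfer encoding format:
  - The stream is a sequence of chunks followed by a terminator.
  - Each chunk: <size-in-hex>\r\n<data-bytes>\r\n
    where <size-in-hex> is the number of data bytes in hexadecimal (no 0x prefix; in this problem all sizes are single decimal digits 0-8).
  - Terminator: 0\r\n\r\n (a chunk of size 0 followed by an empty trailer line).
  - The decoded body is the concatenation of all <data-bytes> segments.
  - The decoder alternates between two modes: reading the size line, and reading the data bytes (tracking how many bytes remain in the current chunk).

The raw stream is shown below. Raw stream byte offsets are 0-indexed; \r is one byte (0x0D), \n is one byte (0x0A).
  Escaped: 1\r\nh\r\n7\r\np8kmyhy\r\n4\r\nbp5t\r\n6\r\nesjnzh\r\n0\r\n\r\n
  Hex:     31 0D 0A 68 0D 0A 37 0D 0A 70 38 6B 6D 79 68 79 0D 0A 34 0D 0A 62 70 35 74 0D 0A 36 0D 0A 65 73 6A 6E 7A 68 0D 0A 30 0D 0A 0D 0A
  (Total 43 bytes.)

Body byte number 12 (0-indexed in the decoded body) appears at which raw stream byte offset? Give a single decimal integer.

Chunk 1: stream[0..1]='1' size=0x1=1, data at stream[3..4]='h' -> body[0..1], body so far='h'
Chunk 2: stream[6..7]='7' size=0x7=7, data at stream[9..16]='p8kmyhy' -> body[1..8], body so far='hp8kmyhy'
Chunk 3: stream[18..19]='4' size=0x4=4, data at stream[21..25]='bp5t' -> body[8..12], body so far='hp8kmyhybp5t'
Chunk 4: stream[27..28]='6' size=0x6=6, data at stream[30..36]='esjnzh' -> body[12..18], body so far='hp8kmyhybp5tesjnzh'
Chunk 5: stream[38..39]='0' size=0 (terminator). Final body='hp8kmyhybp5tesjnzh' (18 bytes)
Body byte 12 at stream offset 30

Answer: 30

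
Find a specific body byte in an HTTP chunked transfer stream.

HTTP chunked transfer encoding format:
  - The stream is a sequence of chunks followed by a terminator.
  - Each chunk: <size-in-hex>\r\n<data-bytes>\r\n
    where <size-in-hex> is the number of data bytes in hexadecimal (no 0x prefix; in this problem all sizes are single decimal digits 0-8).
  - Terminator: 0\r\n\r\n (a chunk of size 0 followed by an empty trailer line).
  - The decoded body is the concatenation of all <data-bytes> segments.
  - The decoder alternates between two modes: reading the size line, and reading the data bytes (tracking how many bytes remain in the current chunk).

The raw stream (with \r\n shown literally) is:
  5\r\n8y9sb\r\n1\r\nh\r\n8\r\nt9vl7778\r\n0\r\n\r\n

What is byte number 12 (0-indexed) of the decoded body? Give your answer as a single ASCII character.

Answer: 7

Derivation:
Chunk 1: stream[0..1]='5' size=0x5=5, data at stream[3..8]='8y9sb' -> body[0..5], body so far='8y9sb'
Chunk 2: stream[10..11]='1' size=0x1=1, data at stream[13..14]='h' -> body[5..6], body so far='8y9sbh'
Chunk 3: stream[16..17]='8' size=0x8=8, data at stream[19..27]='t9vl7778' -> body[6..14], body so far='8y9sbht9vl7778'
Chunk 4: stream[29..30]='0' size=0 (terminator). Final body='8y9sbht9vl7778' (14 bytes)
Body byte 12 = '7'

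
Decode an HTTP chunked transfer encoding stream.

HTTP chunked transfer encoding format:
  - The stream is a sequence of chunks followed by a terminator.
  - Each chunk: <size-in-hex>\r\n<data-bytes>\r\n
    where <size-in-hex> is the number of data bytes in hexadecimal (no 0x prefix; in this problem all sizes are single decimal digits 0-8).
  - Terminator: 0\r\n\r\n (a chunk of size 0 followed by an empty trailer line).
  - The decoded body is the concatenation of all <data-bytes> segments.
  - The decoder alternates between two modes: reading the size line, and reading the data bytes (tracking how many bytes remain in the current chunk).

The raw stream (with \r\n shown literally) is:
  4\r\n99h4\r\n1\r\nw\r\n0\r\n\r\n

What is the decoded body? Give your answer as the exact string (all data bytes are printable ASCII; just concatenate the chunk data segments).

Chunk 1: stream[0..1]='4' size=0x4=4, data at stream[3..7]='99h4' -> body[0..4], body so far='99h4'
Chunk 2: stream[9..10]='1' size=0x1=1, data at stream[12..13]='w' -> body[4..5], body so far='99h4w'
Chunk 3: stream[15..16]='0' size=0 (terminator). Final body='99h4w' (5 bytes)

Answer: 99h4w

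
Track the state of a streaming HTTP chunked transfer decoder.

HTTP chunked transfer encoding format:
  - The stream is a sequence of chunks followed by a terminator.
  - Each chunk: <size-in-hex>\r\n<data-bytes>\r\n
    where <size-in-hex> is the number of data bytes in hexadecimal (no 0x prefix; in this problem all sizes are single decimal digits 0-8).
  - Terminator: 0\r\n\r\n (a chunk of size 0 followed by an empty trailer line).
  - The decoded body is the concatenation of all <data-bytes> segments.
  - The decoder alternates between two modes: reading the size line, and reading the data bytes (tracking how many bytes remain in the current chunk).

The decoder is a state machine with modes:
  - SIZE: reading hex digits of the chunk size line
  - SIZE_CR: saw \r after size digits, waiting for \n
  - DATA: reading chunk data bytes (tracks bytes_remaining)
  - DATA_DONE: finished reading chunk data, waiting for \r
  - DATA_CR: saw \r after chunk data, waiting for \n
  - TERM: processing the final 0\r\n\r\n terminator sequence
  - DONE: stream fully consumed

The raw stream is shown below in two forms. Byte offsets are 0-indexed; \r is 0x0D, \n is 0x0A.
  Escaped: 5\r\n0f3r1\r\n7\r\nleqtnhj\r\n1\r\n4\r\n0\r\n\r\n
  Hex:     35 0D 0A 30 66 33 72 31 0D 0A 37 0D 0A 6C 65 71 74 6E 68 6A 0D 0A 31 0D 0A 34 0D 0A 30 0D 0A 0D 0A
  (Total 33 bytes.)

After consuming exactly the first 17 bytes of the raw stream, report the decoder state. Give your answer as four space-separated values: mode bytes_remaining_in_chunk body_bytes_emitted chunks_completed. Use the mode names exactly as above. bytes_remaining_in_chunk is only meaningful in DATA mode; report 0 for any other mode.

Answer: DATA 3 9 1

Derivation:
Byte 0 = '5': mode=SIZE remaining=0 emitted=0 chunks_done=0
Byte 1 = 0x0D: mode=SIZE_CR remaining=0 emitted=0 chunks_done=0
Byte 2 = 0x0A: mode=DATA remaining=5 emitted=0 chunks_done=0
Byte 3 = '0': mode=DATA remaining=4 emitted=1 chunks_done=0
Byte 4 = 'f': mode=DATA remaining=3 emitted=2 chunks_done=0
Byte 5 = '3': mode=DATA remaining=2 emitted=3 chunks_done=0
Byte 6 = 'r': mode=DATA remaining=1 emitted=4 chunks_done=0
Byte 7 = '1': mode=DATA_DONE remaining=0 emitted=5 chunks_done=0
Byte 8 = 0x0D: mode=DATA_CR remaining=0 emitted=5 chunks_done=0
Byte 9 = 0x0A: mode=SIZE remaining=0 emitted=5 chunks_done=1
Byte 10 = '7': mode=SIZE remaining=0 emitted=5 chunks_done=1
Byte 11 = 0x0D: mode=SIZE_CR remaining=0 emitted=5 chunks_done=1
Byte 12 = 0x0A: mode=DATA remaining=7 emitted=5 chunks_done=1
Byte 13 = 'l': mode=DATA remaining=6 emitted=6 chunks_done=1
Byte 14 = 'e': mode=DATA remaining=5 emitted=7 chunks_done=1
Byte 15 = 'q': mode=DATA remaining=4 emitted=8 chunks_done=1
Byte 16 = 't': mode=DATA remaining=3 emitted=9 chunks_done=1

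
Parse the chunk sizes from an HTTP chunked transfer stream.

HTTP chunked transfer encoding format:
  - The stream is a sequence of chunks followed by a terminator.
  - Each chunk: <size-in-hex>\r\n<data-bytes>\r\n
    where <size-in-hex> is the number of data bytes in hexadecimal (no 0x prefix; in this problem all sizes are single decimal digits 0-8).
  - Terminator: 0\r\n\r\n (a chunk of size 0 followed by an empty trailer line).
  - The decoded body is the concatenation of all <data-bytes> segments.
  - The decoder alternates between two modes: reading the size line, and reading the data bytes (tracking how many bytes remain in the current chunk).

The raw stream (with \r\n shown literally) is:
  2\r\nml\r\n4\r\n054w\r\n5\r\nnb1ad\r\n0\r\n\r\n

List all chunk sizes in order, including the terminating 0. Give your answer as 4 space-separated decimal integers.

Answer: 2 4 5 0

Derivation:
Chunk 1: stream[0..1]='2' size=0x2=2, data at stream[3..5]='ml' -> body[0..2], body so far='ml'
Chunk 2: stream[7..8]='4' size=0x4=4, data at stream[10..14]='054w' -> body[2..6], body so far='ml054w'
Chunk 3: stream[16..17]='5' size=0x5=5, data at stream[19..24]='nb1ad' -> body[6..11], body so far='ml054wnb1ad'
Chunk 4: stream[26..27]='0' size=0 (terminator). Final body='ml054wnb1ad' (11 bytes)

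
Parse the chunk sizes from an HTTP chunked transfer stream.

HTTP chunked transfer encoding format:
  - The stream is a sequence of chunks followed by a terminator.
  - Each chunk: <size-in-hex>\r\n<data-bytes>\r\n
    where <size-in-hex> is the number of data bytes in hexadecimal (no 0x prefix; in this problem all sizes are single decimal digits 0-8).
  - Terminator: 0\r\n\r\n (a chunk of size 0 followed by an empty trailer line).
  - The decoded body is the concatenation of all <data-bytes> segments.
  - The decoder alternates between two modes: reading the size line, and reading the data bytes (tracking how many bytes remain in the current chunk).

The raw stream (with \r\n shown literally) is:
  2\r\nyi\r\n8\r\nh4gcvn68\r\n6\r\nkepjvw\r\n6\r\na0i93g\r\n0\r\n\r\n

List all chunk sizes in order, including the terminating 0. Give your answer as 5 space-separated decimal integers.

Answer: 2 8 6 6 0

Derivation:
Chunk 1: stream[0..1]='2' size=0x2=2, data at stream[3..5]='yi' -> body[0..2], body so far='yi'
Chunk 2: stream[7..8]='8' size=0x8=8, data at stream[10..18]='h4gcvn68' -> body[2..10], body so far='yih4gcvn68'
Chunk 3: stream[20..21]='6' size=0x6=6, data at stream[23..29]='kepjvw' -> body[10..16], body so far='yih4gcvn68kepjvw'
Chunk 4: stream[31..32]='6' size=0x6=6, data at stream[34..40]='a0i93g' -> body[16..22], body so far='yih4gcvn68kepjvwa0i93g'
Chunk 5: stream[42..43]='0' size=0 (terminator). Final body='yih4gcvn68kepjvwa0i93g' (22 bytes)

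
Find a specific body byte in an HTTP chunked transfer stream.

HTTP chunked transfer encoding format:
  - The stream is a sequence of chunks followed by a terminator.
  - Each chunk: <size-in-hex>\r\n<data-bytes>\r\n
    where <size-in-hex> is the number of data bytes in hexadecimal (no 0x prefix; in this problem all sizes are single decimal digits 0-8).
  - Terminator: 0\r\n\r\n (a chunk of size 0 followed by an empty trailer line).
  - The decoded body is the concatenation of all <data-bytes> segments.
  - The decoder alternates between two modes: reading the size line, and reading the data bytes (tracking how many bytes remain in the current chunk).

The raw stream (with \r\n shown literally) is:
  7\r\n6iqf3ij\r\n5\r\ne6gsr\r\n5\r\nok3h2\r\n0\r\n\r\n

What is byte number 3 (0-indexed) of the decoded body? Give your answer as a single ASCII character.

Answer: f

Derivation:
Chunk 1: stream[0..1]='7' size=0x7=7, data at stream[3..10]='6iqf3ij' -> body[0..7], body so far='6iqf3ij'
Chunk 2: stream[12..13]='5' size=0x5=5, data at stream[15..20]='e6gsr' -> body[7..12], body so far='6iqf3ije6gsr'
Chunk 3: stream[22..23]='5' size=0x5=5, data at stream[25..30]='ok3h2' -> body[12..17], body so far='6iqf3ije6gsrok3h2'
Chunk 4: stream[32..33]='0' size=0 (terminator). Final body='6iqf3ije6gsrok3h2' (17 bytes)
Body byte 3 = 'f'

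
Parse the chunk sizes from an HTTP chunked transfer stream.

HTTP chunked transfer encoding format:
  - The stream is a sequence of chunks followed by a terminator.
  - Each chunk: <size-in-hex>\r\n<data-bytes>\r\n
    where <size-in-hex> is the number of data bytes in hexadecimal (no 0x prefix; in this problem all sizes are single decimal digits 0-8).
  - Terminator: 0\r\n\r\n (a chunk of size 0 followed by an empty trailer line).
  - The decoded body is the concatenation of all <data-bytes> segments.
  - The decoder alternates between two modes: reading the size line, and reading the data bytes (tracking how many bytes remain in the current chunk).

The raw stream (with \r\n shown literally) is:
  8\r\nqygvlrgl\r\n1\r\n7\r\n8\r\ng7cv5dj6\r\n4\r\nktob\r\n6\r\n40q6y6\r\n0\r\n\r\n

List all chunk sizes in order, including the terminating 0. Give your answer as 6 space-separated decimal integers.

Answer: 8 1 8 4 6 0

Derivation:
Chunk 1: stream[0..1]='8' size=0x8=8, data at stream[3..11]='qygvlrgl' -> body[0..8], body so far='qygvlrgl'
Chunk 2: stream[13..14]='1' size=0x1=1, data at stream[16..17]='7' -> body[8..9], body so far='qygvlrgl7'
Chunk 3: stream[19..20]='8' size=0x8=8, data at stream[22..30]='g7cv5dj6' -> body[9..17], body so far='qygvlrgl7g7cv5dj6'
Chunk 4: stream[32..33]='4' size=0x4=4, data at stream[35..39]='ktob' -> body[17..21], body so far='qygvlrgl7g7cv5dj6ktob'
Chunk 5: stream[41..42]='6' size=0x6=6, data at stream[44..50]='40q6y6' -> body[21..27], body so far='qygvlrgl7g7cv5dj6ktob40q6y6'
Chunk 6: stream[52..53]='0' size=0 (terminator). Final body='qygvlrgl7g7cv5dj6ktob40q6y6' (27 bytes)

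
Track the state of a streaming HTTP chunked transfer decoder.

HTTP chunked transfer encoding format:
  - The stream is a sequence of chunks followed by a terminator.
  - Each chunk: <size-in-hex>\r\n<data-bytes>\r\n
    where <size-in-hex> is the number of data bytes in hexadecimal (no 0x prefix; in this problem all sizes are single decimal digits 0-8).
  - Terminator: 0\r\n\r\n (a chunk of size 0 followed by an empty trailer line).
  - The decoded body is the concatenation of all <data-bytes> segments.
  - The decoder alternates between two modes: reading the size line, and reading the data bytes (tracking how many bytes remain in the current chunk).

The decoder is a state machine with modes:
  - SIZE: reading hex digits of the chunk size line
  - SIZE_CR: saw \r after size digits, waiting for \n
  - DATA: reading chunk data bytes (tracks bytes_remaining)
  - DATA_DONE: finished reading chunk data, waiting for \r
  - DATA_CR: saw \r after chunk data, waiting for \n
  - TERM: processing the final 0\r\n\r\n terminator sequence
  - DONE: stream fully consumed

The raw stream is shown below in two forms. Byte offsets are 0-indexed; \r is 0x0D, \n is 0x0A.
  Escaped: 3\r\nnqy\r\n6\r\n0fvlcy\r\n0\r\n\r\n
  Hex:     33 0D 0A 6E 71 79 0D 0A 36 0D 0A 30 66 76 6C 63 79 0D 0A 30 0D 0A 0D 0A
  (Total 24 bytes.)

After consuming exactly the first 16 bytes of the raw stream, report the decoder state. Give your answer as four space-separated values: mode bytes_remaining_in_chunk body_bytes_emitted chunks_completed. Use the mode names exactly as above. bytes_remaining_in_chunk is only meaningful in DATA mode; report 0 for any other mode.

Byte 0 = '3': mode=SIZE remaining=0 emitted=0 chunks_done=0
Byte 1 = 0x0D: mode=SIZE_CR remaining=0 emitted=0 chunks_done=0
Byte 2 = 0x0A: mode=DATA remaining=3 emitted=0 chunks_done=0
Byte 3 = 'n': mode=DATA remaining=2 emitted=1 chunks_done=0
Byte 4 = 'q': mode=DATA remaining=1 emitted=2 chunks_done=0
Byte 5 = 'y': mode=DATA_DONE remaining=0 emitted=3 chunks_done=0
Byte 6 = 0x0D: mode=DATA_CR remaining=0 emitted=3 chunks_done=0
Byte 7 = 0x0A: mode=SIZE remaining=0 emitted=3 chunks_done=1
Byte 8 = '6': mode=SIZE remaining=0 emitted=3 chunks_done=1
Byte 9 = 0x0D: mode=SIZE_CR remaining=0 emitted=3 chunks_done=1
Byte 10 = 0x0A: mode=DATA remaining=6 emitted=3 chunks_done=1
Byte 11 = '0': mode=DATA remaining=5 emitted=4 chunks_done=1
Byte 12 = 'f': mode=DATA remaining=4 emitted=5 chunks_done=1
Byte 13 = 'v': mode=DATA remaining=3 emitted=6 chunks_done=1
Byte 14 = 'l': mode=DATA remaining=2 emitted=7 chunks_done=1
Byte 15 = 'c': mode=DATA remaining=1 emitted=8 chunks_done=1

Answer: DATA 1 8 1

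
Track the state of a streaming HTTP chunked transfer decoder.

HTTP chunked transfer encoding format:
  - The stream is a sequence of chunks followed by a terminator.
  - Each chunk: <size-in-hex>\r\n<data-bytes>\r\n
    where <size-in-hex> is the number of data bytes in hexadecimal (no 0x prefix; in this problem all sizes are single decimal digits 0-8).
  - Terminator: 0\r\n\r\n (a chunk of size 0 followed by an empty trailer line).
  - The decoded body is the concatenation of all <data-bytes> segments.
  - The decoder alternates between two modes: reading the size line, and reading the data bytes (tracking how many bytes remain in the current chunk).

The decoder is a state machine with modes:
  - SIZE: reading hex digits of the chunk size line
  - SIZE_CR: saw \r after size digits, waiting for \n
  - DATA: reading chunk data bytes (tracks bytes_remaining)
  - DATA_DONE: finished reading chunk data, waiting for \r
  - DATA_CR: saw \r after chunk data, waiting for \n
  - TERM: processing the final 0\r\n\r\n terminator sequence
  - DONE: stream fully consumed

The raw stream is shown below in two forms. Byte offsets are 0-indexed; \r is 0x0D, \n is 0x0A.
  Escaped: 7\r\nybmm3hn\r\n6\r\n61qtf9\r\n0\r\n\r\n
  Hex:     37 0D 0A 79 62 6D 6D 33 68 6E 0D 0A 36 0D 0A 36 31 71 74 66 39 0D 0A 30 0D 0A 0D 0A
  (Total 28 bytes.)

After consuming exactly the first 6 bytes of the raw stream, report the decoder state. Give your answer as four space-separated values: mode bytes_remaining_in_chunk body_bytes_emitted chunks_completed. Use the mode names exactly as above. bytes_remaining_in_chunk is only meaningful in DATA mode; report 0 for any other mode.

Byte 0 = '7': mode=SIZE remaining=0 emitted=0 chunks_done=0
Byte 1 = 0x0D: mode=SIZE_CR remaining=0 emitted=0 chunks_done=0
Byte 2 = 0x0A: mode=DATA remaining=7 emitted=0 chunks_done=0
Byte 3 = 'y': mode=DATA remaining=6 emitted=1 chunks_done=0
Byte 4 = 'b': mode=DATA remaining=5 emitted=2 chunks_done=0
Byte 5 = 'm': mode=DATA remaining=4 emitted=3 chunks_done=0

Answer: DATA 4 3 0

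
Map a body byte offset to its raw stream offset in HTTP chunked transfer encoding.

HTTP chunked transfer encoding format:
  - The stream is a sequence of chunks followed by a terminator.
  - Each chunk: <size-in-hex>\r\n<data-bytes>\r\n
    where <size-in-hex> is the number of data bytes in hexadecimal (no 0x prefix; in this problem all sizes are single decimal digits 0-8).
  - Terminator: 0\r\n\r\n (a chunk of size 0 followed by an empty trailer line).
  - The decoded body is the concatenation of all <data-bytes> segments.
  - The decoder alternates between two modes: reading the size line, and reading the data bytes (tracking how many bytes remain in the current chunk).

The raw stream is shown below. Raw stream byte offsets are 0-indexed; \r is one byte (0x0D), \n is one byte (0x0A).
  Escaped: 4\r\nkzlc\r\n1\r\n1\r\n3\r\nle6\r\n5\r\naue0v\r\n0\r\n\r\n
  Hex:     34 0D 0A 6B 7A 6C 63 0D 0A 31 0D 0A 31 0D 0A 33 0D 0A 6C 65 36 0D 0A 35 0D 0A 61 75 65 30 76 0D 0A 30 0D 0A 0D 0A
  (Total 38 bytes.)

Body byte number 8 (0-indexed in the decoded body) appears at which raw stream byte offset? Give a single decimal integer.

Chunk 1: stream[0..1]='4' size=0x4=4, data at stream[3..7]='kzlc' -> body[0..4], body so far='kzlc'
Chunk 2: stream[9..10]='1' size=0x1=1, data at stream[12..13]='1' -> body[4..5], body so far='kzlc1'
Chunk 3: stream[15..16]='3' size=0x3=3, data at stream[18..21]='le6' -> body[5..8], body so far='kzlc1le6'
Chunk 4: stream[23..24]='5' size=0x5=5, data at stream[26..31]='aue0v' -> body[8..13], body so far='kzlc1le6aue0v'
Chunk 5: stream[33..34]='0' size=0 (terminator). Final body='kzlc1le6aue0v' (13 bytes)
Body byte 8 at stream offset 26

Answer: 26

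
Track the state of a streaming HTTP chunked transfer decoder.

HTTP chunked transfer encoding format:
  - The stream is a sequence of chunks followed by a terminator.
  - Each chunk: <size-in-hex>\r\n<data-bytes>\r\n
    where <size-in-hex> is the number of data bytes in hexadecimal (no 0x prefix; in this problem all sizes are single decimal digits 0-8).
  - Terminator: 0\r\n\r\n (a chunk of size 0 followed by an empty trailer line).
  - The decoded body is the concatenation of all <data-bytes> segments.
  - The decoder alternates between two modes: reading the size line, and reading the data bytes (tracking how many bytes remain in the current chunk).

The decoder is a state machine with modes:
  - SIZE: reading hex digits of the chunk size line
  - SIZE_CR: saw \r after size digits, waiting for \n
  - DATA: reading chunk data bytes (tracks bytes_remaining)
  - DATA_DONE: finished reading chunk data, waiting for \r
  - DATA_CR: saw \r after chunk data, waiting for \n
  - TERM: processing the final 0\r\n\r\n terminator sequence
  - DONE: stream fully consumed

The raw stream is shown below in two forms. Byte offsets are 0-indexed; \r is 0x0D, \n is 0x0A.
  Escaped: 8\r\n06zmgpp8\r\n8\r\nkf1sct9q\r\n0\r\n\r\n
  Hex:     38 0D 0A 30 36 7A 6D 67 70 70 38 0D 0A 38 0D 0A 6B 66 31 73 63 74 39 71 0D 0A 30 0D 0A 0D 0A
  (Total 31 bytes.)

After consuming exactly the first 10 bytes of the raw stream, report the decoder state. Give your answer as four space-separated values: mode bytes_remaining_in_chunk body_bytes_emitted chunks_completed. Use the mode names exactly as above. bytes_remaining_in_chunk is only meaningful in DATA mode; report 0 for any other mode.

Byte 0 = '8': mode=SIZE remaining=0 emitted=0 chunks_done=0
Byte 1 = 0x0D: mode=SIZE_CR remaining=0 emitted=0 chunks_done=0
Byte 2 = 0x0A: mode=DATA remaining=8 emitted=0 chunks_done=0
Byte 3 = '0': mode=DATA remaining=7 emitted=1 chunks_done=0
Byte 4 = '6': mode=DATA remaining=6 emitted=2 chunks_done=0
Byte 5 = 'z': mode=DATA remaining=5 emitted=3 chunks_done=0
Byte 6 = 'm': mode=DATA remaining=4 emitted=4 chunks_done=0
Byte 7 = 'g': mode=DATA remaining=3 emitted=5 chunks_done=0
Byte 8 = 'p': mode=DATA remaining=2 emitted=6 chunks_done=0
Byte 9 = 'p': mode=DATA remaining=1 emitted=7 chunks_done=0

Answer: DATA 1 7 0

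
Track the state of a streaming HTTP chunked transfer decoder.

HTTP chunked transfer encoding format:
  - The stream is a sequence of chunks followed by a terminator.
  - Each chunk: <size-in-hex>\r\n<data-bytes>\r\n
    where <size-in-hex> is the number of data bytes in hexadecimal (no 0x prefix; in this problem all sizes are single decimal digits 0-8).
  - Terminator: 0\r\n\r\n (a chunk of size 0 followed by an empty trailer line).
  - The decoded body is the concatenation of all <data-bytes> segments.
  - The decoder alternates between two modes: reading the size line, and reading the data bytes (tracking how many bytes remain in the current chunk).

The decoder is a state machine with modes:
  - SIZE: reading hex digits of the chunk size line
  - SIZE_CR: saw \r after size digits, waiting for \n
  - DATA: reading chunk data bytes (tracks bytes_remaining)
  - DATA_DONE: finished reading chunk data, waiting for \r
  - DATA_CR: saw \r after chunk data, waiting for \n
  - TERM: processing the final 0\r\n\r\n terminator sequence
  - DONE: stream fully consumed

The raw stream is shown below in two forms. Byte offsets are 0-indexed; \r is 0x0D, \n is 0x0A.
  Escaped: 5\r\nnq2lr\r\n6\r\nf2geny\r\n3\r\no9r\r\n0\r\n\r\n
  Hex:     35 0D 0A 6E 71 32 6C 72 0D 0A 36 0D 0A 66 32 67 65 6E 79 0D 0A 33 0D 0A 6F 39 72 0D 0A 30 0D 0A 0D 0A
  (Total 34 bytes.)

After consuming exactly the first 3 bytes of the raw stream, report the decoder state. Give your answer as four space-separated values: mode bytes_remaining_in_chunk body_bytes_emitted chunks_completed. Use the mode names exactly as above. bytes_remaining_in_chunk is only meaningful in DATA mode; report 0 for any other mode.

Byte 0 = '5': mode=SIZE remaining=0 emitted=0 chunks_done=0
Byte 1 = 0x0D: mode=SIZE_CR remaining=0 emitted=0 chunks_done=0
Byte 2 = 0x0A: mode=DATA remaining=5 emitted=0 chunks_done=0

Answer: DATA 5 0 0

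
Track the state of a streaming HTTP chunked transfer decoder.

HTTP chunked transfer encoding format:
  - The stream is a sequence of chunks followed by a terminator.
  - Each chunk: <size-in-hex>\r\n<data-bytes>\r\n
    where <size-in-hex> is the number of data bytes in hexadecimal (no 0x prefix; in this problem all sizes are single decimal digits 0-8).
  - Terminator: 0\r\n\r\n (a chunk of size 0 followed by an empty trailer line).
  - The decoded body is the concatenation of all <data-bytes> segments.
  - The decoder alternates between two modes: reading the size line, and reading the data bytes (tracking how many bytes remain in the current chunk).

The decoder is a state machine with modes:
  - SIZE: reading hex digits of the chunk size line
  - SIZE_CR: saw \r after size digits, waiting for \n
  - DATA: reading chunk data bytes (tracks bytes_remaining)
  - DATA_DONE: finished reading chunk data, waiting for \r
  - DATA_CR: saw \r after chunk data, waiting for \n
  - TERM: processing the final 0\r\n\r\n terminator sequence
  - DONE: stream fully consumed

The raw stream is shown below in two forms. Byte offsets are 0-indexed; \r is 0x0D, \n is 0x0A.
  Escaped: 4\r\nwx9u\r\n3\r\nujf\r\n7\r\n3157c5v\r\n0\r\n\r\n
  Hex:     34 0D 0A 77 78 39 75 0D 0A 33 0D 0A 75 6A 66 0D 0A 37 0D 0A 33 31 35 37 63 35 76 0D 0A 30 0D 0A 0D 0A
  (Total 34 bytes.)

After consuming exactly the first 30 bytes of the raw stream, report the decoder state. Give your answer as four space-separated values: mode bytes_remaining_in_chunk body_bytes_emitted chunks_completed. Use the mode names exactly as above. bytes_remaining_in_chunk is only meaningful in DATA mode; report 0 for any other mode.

Answer: SIZE 0 14 3

Derivation:
Byte 0 = '4': mode=SIZE remaining=0 emitted=0 chunks_done=0
Byte 1 = 0x0D: mode=SIZE_CR remaining=0 emitted=0 chunks_done=0
Byte 2 = 0x0A: mode=DATA remaining=4 emitted=0 chunks_done=0
Byte 3 = 'w': mode=DATA remaining=3 emitted=1 chunks_done=0
Byte 4 = 'x': mode=DATA remaining=2 emitted=2 chunks_done=0
Byte 5 = '9': mode=DATA remaining=1 emitted=3 chunks_done=0
Byte 6 = 'u': mode=DATA_DONE remaining=0 emitted=4 chunks_done=0
Byte 7 = 0x0D: mode=DATA_CR remaining=0 emitted=4 chunks_done=0
Byte 8 = 0x0A: mode=SIZE remaining=0 emitted=4 chunks_done=1
Byte 9 = '3': mode=SIZE remaining=0 emitted=4 chunks_done=1
Byte 10 = 0x0D: mode=SIZE_CR remaining=0 emitted=4 chunks_done=1
Byte 11 = 0x0A: mode=DATA remaining=3 emitted=4 chunks_done=1
Byte 12 = 'u': mode=DATA remaining=2 emitted=5 chunks_done=1
Byte 13 = 'j': mode=DATA remaining=1 emitted=6 chunks_done=1
Byte 14 = 'f': mode=DATA_DONE remaining=0 emitted=7 chunks_done=1
Byte 15 = 0x0D: mode=DATA_CR remaining=0 emitted=7 chunks_done=1
Byte 16 = 0x0A: mode=SIZE remaining=0 emitted=7 chunks_done=2
Byte 17 = '7': mode=SIZE remaining=0 emitted=7 chunks_done=2
Byte 18 = 0x0D: mode=SIZE_CR remaining=0 emitted=7 chunks_done=2
Byte 19 = 0x0A: mode=DATA remaining=7 emitted=7 chunks_done=2
Byte 20 = '3': mode=DATA remaining=6 emitted=8 chunks_done=2
Byte 21 = '1': mode=DATA remaining=5 emitted=9 chunks_done=2
Byte 22 = '5': mode=DATA remaining=4 emitted=10 chunks_done=2
Byte 23 = '7': mode=DATA remaining=3 emitted=11 chunks_done=2
Byte 24 = 'c': mode=DATA remaining=2 emitted=12 chunks_done=2
Byte 25 = '5': mode=DATA remaining=1 emitted=13 chunks_done=2
Byte 26 = 'v': mode=DATA_DONE remaining=0 emitted=14 chunks_done=2
Byte 27 = 0x0D: mode=DATA_CR remaining=0 emitted=14 chunks_done=2
Byte 28 = 0x0A: mode=SIZE remaining=0 emitted=14 chunks_done=3
Byte 29 = '0': mode=SIZE remaining=0 emitted=14 chunks_done=3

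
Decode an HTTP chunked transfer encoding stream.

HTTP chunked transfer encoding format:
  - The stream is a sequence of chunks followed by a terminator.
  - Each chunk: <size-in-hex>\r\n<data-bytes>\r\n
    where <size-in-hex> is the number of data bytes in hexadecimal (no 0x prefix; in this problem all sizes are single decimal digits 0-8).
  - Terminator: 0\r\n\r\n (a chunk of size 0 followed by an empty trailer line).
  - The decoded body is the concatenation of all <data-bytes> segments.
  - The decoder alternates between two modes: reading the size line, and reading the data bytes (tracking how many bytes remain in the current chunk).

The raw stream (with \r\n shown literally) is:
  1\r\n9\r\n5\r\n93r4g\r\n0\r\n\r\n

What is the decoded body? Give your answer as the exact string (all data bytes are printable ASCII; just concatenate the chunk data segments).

Answer: 993r4g

Derivation:
Chunk 1: stream[0..1]='1' size=0x1=1, data at stream[3..4]='9' -> body[0..1], body so far='9'
Chunk 2: stream[6..7]='5' size=0x5=5, data at stream[9..14]='93r4g' -> body[1..6], body so far='993r4g'
Chunk 3: stream[16..17]='0' size=0 (terminator). Final body='993r4g' (6 bytes)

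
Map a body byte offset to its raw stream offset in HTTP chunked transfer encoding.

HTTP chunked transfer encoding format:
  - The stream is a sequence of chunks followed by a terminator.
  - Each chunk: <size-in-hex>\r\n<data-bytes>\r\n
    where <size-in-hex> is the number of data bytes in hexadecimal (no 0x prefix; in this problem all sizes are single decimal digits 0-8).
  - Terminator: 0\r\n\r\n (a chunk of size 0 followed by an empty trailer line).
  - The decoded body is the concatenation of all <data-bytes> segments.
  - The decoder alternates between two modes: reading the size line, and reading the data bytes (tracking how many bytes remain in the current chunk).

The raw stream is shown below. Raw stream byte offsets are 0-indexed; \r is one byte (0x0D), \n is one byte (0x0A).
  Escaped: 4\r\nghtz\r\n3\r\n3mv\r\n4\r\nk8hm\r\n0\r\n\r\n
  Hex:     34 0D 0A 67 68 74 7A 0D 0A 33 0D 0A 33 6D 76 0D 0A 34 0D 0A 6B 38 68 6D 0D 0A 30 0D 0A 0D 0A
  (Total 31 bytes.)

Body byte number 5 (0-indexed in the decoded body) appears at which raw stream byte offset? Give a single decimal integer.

Chunk 1: stream[0..1]='4' size=0x4=4, data at stream[3..7]='ghtz' -> body[0..4], body so far='ghtz'
Chunk 2: stream[9..10]='3' size=0x3=3, data at stream[12..15]='3mv' -> body[4..7], body so far='ghtz3mv'
Chunk 3: stream[17..18]='4' size=0x4=4, data at stream[20..24]='k8hm' -> body[7..11], body so far='ghtz3mvk8hm'
Chunk 4: stream[26..27]='0' size=0 (terminator). Final body='ghtz3mvk8hm' (11 bytes)
Body byte 5 at stream offset 13

Answer: 13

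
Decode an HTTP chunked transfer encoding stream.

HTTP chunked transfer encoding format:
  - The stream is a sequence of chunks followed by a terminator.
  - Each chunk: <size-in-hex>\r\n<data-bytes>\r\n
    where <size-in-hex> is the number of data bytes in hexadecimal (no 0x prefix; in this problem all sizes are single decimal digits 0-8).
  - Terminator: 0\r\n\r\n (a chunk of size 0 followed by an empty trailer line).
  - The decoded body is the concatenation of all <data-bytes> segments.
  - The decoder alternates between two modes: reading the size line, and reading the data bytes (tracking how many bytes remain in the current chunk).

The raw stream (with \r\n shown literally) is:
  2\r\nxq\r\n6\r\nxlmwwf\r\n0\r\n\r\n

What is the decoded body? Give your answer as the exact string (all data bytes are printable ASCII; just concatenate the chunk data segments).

Answer: xqxlmwwf

Derivation:
Chunk 1: stream[0..1]='2' size=0x2=2, data at stream[3..5]='xq' -> body[0..2], body so far='xq'
Chunk 2: stream[7..8]='6' size=0x6=6, data at stream[10..16]='xlmwwf' -> body[2..8], body so far='xqxlmwwf'
Chunk 3: stream[18..19]='0' size=0 (terminator). Final body='xqxlmwwf' (8 bytes)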